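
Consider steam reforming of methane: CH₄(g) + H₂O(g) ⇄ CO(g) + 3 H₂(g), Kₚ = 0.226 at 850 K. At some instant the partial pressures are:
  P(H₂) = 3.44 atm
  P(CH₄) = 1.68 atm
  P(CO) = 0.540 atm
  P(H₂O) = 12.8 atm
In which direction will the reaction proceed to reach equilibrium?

to the left

Qₚ = P(CO)·P(H₂)³ / (P(CH₄)·P(H₂O)) = (0.540)·(3.44)³ / ((1.68)·(12.8)) = 1.02
Qₚ = 1.02 > Kₚ = 0.226, so the reverse reaction proceeds.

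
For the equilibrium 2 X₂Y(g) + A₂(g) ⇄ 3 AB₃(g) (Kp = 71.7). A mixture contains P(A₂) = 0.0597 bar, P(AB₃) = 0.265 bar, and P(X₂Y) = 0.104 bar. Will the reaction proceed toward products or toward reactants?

toward products

Qp = P(AB₃)³ / (P(X₂Y)²·P(A₂)) = (0.265)³ / ((0.104)²·(0.0597)) = 28.8
Qp = 28.8 < Kp = 71.7, so the forward reaction proceeds.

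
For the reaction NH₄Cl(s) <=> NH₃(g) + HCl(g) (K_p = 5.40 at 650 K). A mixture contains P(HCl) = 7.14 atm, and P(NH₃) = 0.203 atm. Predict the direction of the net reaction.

toward products

(NH₄Cl is a pure solid — omitted from Q_p.)
Q_p = P(NH₃)·P(HCl) = (0.203)·(7.14) = 1.45
Q_p = 1.45 < K_p = 5.40, so the forward reaction proceeds.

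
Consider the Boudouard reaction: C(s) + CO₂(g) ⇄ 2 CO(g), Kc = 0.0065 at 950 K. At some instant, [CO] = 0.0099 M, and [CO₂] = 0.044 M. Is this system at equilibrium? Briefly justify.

(C is a pure solid — omitted from Qc.)
Qc = [CO]² / [CO₂] = (0.0099)² / (0.044) = 0.0022
Qc = 0.0022 < Kc = 0.0065: net forward reaction.

no; Q < K, reaction proceeds forward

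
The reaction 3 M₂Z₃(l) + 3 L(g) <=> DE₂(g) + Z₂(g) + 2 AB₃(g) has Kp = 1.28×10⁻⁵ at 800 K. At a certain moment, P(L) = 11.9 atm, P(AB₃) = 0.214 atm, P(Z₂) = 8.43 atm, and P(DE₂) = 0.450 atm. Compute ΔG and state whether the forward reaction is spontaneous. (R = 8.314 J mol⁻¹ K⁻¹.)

(M₂Z₃ is a pure liquid — omitted from Qp.)
Qp = P(DE₂)·P(Z₂)·P(AB₃)² / P(L)³ = (0.450)·(8.43)·(0.214)² / (11.9)³ = 1.03×10⁻⁴
ΔG = RT ln(Qp/Kp) = (8.314 J mol⁻¹ K⁻¹)(800 K) × ln(1.03×10⁻⁴/1.28×10⁻⁵)
   = (6.651 kJ/mol)(2.085) = 13.9 kJ/mol
ΔG > 0, so the forward reaction is non-spontaneous (proceeds in reverse).

ΔG = 13.9 kJ/mol; the forward reaction is non-spontaneous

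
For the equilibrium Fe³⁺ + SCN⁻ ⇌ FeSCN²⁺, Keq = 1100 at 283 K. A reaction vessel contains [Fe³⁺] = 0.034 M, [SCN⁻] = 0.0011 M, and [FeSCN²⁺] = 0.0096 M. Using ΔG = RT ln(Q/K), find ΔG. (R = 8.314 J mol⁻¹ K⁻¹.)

ΔG = -3.42 kJ/mol

Q = [FeSCN²⁺] / ([Fe³⁺]·[SCN⁻]) = (0.0096) / ((0.034)·(0.0011)) = 257
ΔG = RT ln(Q/Keq) = (8.314 J mol⁻¹ K⁻¹)(283 K) × ln(257/1100)
   = (2.353 kJ/mol)(-1.454) = -3.42 kJ/mol
ΔG < 0, so the forward reaction is spontaneous (proceeds forward).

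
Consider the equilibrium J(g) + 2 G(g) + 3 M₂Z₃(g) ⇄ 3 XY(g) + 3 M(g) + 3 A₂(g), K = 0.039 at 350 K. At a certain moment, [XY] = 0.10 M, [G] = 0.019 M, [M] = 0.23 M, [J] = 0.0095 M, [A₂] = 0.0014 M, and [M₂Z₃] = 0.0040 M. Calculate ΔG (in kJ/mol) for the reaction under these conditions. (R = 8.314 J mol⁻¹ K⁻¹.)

Q = [XY]³·[M]³·[A₂]³ / ([J]·[G]²·[M₂Z₃]³) = (0.10)³·(0.23)³·(0.0014)³ / ((0.0095)·(0.019)²·(0.0040)³) = 0.152
ΔG = RT ln(Q/K) = (8.314 J mol⁻¹ K⁻¹)(350 K) × ln(0.152/0.039)
   = (2.910 kJ/mol)(1.360) = 3.96 kJ/mol
ΔG > 0, so the forward reaction is non-spontaneous (proceeds in reverse).

ΔG = 3.96 kJ/mol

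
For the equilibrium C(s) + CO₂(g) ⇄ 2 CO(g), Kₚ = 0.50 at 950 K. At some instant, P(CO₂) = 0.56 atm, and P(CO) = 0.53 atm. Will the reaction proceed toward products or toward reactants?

at equilibrium

(C is a pure solid — omitted from Qₚ.)
Qₚ = P(CO)² / P(CO₂) = (0.53)² / (0.56) = 0.50
Qₚ = 0.50 = Kₚ, so the system is already at equilibrium.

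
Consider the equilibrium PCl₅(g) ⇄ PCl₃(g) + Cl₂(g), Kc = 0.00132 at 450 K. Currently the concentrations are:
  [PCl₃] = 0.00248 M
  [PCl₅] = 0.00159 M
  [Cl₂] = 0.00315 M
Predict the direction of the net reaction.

to the left

Qc = [PCl₃]·[Cl₂] / [PCl₅] = (0.00248)·(0.00315) / (0.00159) = 0.00491
Qc = 0.00491 > Kc = 0.00132, so the reverse reaction proceeds.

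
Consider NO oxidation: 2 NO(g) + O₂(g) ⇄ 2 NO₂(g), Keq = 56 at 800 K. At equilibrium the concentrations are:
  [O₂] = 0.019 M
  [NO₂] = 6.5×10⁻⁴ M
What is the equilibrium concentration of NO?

[NO] = 6.3×10⁻⁴ M

At equilibrium, Keq = [NO₂]² / ([NO]²·[O₂]) = 56.
(6.5×10⁻⁴)² / (([NO])²·(0.019)) = 56
[NO]² = 3.97×10⁻⁷ ⇒ [NO] = 6.3×10⁻⁴ M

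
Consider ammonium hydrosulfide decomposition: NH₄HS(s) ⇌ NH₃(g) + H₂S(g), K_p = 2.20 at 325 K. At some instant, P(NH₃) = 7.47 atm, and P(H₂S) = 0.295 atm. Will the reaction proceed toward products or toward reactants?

(NH₄HS is a pure solid — omitted from Q_p.)
Q_p = P(NH₃)·P(H₂S) = (7.47)·(0.295) = 2.20
Q_p = 2.20 = K_p, so the system is already at equilibrium.

no net change (already at equilibrium)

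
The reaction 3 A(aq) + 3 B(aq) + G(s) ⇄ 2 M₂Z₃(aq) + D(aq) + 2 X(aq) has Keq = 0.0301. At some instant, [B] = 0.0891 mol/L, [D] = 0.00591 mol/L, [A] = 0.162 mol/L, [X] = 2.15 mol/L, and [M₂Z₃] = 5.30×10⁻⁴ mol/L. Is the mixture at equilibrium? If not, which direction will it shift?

no; Q < K, reaction proceeds forward

(G is a pure solid — omitted from Q.)
Q = [M₂Z₃]²·[D]·[X]² / ([A]³·[B]³) = (5.30×10⁻⁴)²·(0.00591)·(2.15)² / ((0.162)³·(0.0891)³) = 0.00255
Q = 0.00255 < Keq = 0.0301: net forward reaction.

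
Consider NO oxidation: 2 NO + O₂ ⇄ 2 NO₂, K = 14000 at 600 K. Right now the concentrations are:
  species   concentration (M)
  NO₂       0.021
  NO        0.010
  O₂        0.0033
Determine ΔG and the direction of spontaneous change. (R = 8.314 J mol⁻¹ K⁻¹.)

Q = [NO₂]² / ([NO]²·[O₂]) = (0.021)² / ((0.010)²·(0.0033)) = 1340
ΔG = RT ln(Q/K) = (8.314 J mol⁻¹ K⁻¹)(600 K) × ln(1340/14000)
   = (4.988 kJ/mol)(-2.346) = -11.7 kJ/mol
ΔG < 0, so the forward reaction is spontaneous (proceeds forward).

ΔG = -11.7 kJ/mol; the forward reaction is spontaneous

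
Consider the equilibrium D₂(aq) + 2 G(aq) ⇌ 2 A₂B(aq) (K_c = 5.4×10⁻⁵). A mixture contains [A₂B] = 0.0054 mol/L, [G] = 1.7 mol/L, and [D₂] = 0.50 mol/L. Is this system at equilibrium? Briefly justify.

Q_c = [A₂B]² / ([D₂]·[G]²) = (0.0054)² / ((0.50)·(1.7)²) = 2.0×10⁻⁵
Q_c = 2.0×10⁻⁵ < K_c = 5.4×10⁻⁵: net forward reaction.

no; Q < K, reaction proceeds forward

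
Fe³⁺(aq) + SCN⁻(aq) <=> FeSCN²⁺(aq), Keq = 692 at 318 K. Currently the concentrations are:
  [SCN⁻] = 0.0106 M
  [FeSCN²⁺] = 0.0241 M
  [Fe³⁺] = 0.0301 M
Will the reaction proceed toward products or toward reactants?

Q = [FeSCN²⁺] / ([Fe³⁺]·[SCN⁻]) = (0.0241) / ((0.0301)·(0.0106)) = 75.5
Q = 75.5 < Keq = 692, so the forward reaction proceeds.

to the right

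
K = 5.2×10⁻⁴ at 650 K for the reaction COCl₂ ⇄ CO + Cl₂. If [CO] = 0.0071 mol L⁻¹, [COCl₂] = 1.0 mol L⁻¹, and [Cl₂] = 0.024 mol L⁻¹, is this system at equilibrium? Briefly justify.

Q = [CO]·[Cl₂] / [COCl₂] = (0.0071)·(0.024) / (1.0) = 1.7×10⁻⁴
Q = 1.7×10⁻⁴ < K = 5.2×10⁻⁴: net forward reaction.

no; Q < K, reaction proceeds forward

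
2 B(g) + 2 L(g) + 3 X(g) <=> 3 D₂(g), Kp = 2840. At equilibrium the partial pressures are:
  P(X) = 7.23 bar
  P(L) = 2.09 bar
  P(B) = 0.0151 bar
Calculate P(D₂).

At equilibrium, Kp = P(D₂)³ / (P(B)²·P(L)²·P(X)³) = 2840.
(P(D₂))³ / ((0.0151)²·(2.09)²·(7.23)³) = 2840
P(D₂)³ = 1070 ⇒ P(D₂) = 10.2 bar

P(D₂) = 10.2 bar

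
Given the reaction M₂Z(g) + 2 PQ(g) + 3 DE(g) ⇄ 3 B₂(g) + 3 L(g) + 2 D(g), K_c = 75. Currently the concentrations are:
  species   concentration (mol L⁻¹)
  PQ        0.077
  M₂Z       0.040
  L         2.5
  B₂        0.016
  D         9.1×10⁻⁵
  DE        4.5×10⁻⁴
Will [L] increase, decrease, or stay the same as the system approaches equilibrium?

Q_c = [B₂]³·[L]³·[D]² / ([M₂Z]·[PQ]²·[DE]³) = (0.016)³·(2.5)³·(9.1×10⁻⁵)² / ((0.040)·(0.077)²·(4.5×10⁻⁴)³) = 25
Q_c = 25 < K_c = 75: net forward reaction.
L is a product, so it increases.

increase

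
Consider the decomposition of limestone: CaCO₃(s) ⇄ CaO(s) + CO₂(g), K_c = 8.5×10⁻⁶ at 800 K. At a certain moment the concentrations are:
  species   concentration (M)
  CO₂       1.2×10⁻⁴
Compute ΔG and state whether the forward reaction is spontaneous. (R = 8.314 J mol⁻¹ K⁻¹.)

(CaCO₃, CaO are pure solids — omitted from Q_c.)
Q_c = [CO₂] = 1.20×10⁻⁴
ΔG = RT ln(Q_c/K_c) = (8.314 J mol⁻¹ K⁻¹)(800 K) × ln(1.20×10⁻⁴/8.5×10⁻⁶)
   = (6.651 kJ/mol)(2.647) = 17.6 kJ/mol
ΔG > 0, so the forward reaction is non-spontaneous (proceeds in reverse).

ΔG = 17.6 kJ/mol; the forward reaction is non-spontaneous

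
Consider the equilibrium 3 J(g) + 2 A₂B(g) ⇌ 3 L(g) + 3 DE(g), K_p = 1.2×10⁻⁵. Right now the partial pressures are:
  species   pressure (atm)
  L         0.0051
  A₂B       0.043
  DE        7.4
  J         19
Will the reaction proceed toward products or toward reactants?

Q_p = P(L)³·P(DE)³ / (P(J)³·P(A₂B)²) = (0.0051)³·(7.4)³ / ((19)³·(0.043)²) = 4.2×10⁻⁶
Q_p = 4.2×10⁻⁶ < K_p = 1.2×10⁻⁵, so the forward reaction proceeds.

in the forward direction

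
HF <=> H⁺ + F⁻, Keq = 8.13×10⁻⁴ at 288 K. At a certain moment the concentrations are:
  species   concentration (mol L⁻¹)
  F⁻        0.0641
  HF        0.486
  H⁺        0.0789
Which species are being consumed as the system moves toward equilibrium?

H⁺, F⁻ (products)

Q = [H⁺]·[F⁻] / [HF] = (0.0789)·(0.0641) / (0.486) = 0.0104
Q = 0.0104 > Keq = 8.13×10⁻⁴: net reverse reaction.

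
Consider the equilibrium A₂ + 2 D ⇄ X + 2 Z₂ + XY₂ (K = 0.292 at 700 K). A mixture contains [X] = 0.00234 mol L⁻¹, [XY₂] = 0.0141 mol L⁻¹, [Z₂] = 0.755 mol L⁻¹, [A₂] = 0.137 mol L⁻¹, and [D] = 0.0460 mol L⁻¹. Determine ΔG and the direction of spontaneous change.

Q = [X]·[Z₂]²·[XY₂] / ([A₂]·[D]²) = (0.00234)·(0.755)²·(0.0141) / ((0.137)·(0.0460)²) = 0.0649
ΔG = RT ln(Q/K) = (8.314 J mol⁻¹ K⁻¹)(700 K) × ln(0.0649/0.292)
   = (5.820 kJ/mol)(-1.504) = -8.75 kJ/mol
ΔG < 0, so the forward reaction is spontaneous (proceeds forward).

ΔG = -8.75 kJ/mol; the forward reaction is spontaneous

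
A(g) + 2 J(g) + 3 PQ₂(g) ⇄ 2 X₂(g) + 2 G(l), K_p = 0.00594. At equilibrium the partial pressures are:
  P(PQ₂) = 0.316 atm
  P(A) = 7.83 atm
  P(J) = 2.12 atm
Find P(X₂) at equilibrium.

(G is a pure liquid — omitted from K_p.)
At equilibrium, K_p = P(X₂)² / (P(A)·P(J)²·P(PQ₂)³) = 0.00594.
(P(X₂))² / ((7.83)·(2.12)²·(0.316)³) = 0.00594
P(X₂)² = 0.00660 ⇒ P(X₂) = 0.0812 atm

P(X₂) = 0.0812 atm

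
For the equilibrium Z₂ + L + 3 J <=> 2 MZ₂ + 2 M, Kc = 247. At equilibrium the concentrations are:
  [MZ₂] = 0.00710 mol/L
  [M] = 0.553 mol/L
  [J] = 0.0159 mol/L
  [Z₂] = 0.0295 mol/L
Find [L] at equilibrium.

[L] = 0.526 mol/L

At equilibrium, Kc = [MZ₂]²·[M]² / ([Z₂]·[L]·[J]³) = 247.
(0.00710)²·(0.553)² / ((0.0295)·([L])·(0.0159)³) = 247
[L] = 0.526 mol/L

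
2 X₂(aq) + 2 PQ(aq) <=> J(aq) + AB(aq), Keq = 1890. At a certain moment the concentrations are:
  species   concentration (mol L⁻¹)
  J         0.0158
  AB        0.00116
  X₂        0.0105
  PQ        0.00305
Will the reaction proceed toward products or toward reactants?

Q = [J]·[AB] / ([X₂]²·[PQ]²) = (0.0158)·(0.00116) / ((0.0105)²·(0.00305)²) = 17900
Q = 17900 > Keq = 1890, so the reverse reaction proceeds.

toward reactants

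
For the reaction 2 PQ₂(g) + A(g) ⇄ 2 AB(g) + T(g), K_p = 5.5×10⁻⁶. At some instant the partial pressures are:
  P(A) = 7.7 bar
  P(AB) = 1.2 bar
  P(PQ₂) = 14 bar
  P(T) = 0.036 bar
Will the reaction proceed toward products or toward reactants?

Q_p = P(AB)²·P(T) / (P(PQ₂)²·P(A)) = (1.2)²·(0.036) / ((14)²·(7.7)) = 3.4×10⁻⁵
Q_p = 3.4×10⁻⁵ > K_p = 5.5×10⁻⁶, so the reverse reaction proceeds.

to the left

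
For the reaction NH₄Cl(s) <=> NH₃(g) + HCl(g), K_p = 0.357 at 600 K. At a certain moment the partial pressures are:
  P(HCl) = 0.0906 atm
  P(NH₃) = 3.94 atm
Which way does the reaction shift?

neither direction; the system is at equilibrium

(NH₄Cl is a pure solid — omitted from Q_p.)
Q_p = P(NH₃)·P(HCl) = (3.94)·(0.0906) = 0.357
Q_p = 0.357 = K_p, so the system is already at equilibrium.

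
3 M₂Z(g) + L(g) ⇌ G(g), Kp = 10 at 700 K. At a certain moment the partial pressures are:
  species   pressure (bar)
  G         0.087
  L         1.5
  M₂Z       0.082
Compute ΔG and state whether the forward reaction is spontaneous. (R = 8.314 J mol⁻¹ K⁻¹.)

Qp = P(G) / (P(M₂Z)³·P(L)) = (0.087) / ((0.082)³·(1.5)) = 105
ΔG = RT ln(Qp/Kp) = (8.314 J mol⁻¹ K⁻¹)(700 K) × ln(105/10)
   = (5.820 kJ/mol)(2.351) = 13.7 kJ/mol
ΔG > 0, so the forward reaction is non-spontaneous (proceeds in reverse).

ΔG = 13.7 kJ/mol; the forward reaction is non-spontaneous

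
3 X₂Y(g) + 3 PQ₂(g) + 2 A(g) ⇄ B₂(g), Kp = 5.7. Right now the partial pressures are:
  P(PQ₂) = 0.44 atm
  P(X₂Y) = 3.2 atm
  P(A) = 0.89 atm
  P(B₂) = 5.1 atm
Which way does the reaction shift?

to the right

Qp = P(B₂) / (P(X₂Y)³·P(PQ₂)³·P(A)²) = (5.1) / ((3.2)³·(0.44)³·(0.89)²) = 2.3
Qp = 2.3 < Kp = 5.7, so the forward reaction proceeds.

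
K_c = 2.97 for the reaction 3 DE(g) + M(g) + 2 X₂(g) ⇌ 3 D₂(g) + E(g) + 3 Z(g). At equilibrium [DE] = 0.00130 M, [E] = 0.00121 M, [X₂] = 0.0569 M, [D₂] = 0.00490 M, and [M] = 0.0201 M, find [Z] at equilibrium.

[Z] = 0.144 M

At equilibrium, K_c = [D₂]³·[E]·[Z]³ / ([DE]³·[M]·[X₂]²) = 2.97.
(0.00490)³·(0.00121)·([Z])³ / ((0.00130)³·(0.0201)·(0.0569)²) = 2.97
[Z]³ = 0.00298 ⇒ [Z] = 0.144 M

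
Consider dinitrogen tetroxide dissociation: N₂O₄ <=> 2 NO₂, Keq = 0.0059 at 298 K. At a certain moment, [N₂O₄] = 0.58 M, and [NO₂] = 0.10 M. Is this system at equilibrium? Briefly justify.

Q = [NO₂]² / [N₂O₄] = (0.10)² / (0.58) = 0.017
Q = 0.017 > Keq = 0.0059: net reverse reaction.

no; Q > K, reaction proceeds in reverse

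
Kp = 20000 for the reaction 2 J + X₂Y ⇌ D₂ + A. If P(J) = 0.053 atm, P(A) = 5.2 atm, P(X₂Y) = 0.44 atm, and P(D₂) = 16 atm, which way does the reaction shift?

Qp = P(D₂)·P(A) / (P(J)²·P(X₂Y)) = (16)·(5.2) / ((0.053)²·(0.44)) = 67000
Qp = 67000 > Kp = 20000, so the reverse reaction proceeds.

in the reverse direction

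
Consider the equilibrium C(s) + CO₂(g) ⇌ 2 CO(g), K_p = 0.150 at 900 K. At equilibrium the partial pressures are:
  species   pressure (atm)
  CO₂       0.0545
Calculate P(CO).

P(CO) = 0.0904 atm

(C is a pure solid — omitted from K_p.)
At equilibrium, K_p = P(CO)² / P(CO₂) = 0.150.
(P(CO))² / (0.0545) = 0.150
P(CO)² = 0.00818 ⇒ P(CO) = 0.0904 atm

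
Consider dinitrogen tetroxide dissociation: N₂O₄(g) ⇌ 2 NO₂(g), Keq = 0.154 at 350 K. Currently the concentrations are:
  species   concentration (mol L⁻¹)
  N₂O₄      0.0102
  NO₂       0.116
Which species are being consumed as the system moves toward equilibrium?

NO₂ (products)

Q = [NO₂]² / [N₂O₄] = (0.116)² / (0.0102) = 1.32
Q = 1.32 > Keq = 0.154: net reverse reaction.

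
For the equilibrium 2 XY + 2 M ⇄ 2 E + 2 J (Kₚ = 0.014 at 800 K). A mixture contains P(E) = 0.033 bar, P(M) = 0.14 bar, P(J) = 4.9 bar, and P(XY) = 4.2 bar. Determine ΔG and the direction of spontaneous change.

ΔG = 11.2 kJ/mol; the forward reaction is non-spontaneous

Qₚ = P(E)²·P(J)² / (P(XY)²·P(M)²) = (0.033)²·(4.9)² / ((4.2)²·(0.14)²) = 0.0756
ΔG = RT ln(Qₚ/Kₚ) = (8.314 J mol⁻¹ K⁻¹)(800 K) × ln(0.0756/0.014)
   = (6.651 kJ/mol)(1.686) = 11.2 kJ/mol
ΔG > 0, so the forward reaction is non-spontaneous (proceeds in reverse).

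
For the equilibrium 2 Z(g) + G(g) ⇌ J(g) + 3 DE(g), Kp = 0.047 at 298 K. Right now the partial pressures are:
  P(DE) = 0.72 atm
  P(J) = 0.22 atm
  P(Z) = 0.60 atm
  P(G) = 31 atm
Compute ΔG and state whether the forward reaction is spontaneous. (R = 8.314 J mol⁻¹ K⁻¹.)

ΔG = -4.59 kJ/mol; the forward reaction is spontaneous

Qp = P(J)·P(DE)³ / (P(Z)²·P(G)) = (0.22)·(0.72)³ / ((0.60)²·(31)) = 0.00736
ΔG = RT ln(Qp/Kp) = (8.314 J mol⁻¹ K⁻¹)(298 K) × ln(0.00736/0.047)
   = (2.478 kJ/mol)(-1.854) = -4.59 kJ/mol
ΔG < 0, so the forward reaction is spontaneous (proceeds forward).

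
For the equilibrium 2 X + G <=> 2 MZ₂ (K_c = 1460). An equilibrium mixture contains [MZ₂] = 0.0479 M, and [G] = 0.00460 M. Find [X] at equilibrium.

At equilibrium, K_c = [MZ₂]² / ([X]²·[G]) = 1460.
(0.0479)² / (([X])²·(0.00460)) = 1460
[X]² = 3.42×10⁻⁴ ⇒ [X] = 0.0185 M

[X] = 0.0185 M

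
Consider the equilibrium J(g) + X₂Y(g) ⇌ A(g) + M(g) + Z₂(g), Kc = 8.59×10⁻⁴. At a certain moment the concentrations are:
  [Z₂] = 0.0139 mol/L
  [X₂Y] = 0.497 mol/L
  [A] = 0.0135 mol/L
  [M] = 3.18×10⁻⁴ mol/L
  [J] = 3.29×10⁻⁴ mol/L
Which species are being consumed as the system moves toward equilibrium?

Qc = [A]·[M]·[Z₂] / ([J]·[X₂Y]) = (0.0135)·(3.18×10⁻⁴)·(0.0139) / ((3.29×10⁻⁴)·(0.497)) = 3.65×10⁻⁴
Qc = 3.65×10⁻⁴ < Kc = 8.59×10⁻⁴: net forward reaction.

J, X₂Y (reactants)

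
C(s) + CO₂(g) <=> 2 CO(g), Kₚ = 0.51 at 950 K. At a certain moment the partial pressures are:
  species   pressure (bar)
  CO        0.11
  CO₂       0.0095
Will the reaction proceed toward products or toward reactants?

reverse (toward reactants)

(C is a pure solid — omitted from Qₚ.)
Qₚ = P(CO)² / P(CO₂) = (0.11)² / (0.0095) = 1.3
Qₚ = 1.3 > Kₚ = 0.51, so the reverse reaction proceeds.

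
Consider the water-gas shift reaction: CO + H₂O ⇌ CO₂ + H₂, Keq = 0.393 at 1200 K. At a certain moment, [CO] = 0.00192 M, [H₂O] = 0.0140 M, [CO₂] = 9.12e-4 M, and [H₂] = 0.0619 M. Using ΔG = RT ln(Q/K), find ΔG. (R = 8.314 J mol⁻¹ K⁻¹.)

Q = [CO₂]·[H₂] / ([CO]·[H₂O]) = (9.12e-4)·(0.0619) / ((0.00192)·(0.0140)) = 2.10
ΔG = RT ln(Q/Keq) = (8.314 J mol⁻¹ K⁻¹)(1200 K) × ln(2.10/0.393)
   = (9.977 kJ/mol)(1.676) = 16.7 kJ/mol
ΔG > 0, so the forward reaction is non-spontaneous (proceeds in reverse).

ΔG = 16.7 kJ/mol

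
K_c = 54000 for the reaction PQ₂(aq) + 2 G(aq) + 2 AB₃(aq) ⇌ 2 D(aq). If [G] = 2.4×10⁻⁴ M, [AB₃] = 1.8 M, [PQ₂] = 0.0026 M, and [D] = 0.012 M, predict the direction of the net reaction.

reverse (toward reactants)

Q_c = [D]² / ([PQ₂]·[G]²·[AB₃]²) = (0.012)² / ((0.0026)·(2.4×10⁻⁴)²·(1.8)²) = 3.0×10⁵
Q_c = 3.0×10⁵ > K_c = 54000, so the reverse reaction proceeds.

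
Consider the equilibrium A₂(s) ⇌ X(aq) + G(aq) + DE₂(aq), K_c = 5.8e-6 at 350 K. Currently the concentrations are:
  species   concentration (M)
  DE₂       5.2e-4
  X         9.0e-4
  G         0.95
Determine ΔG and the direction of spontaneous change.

ΔG = -7.47 kJ/mol; the forward reaction is spontaneous

(A₂ is a pure solid — omitted from Q_c.)
Q_c = [X]·[G]·[DE₂] = (9.0e-4)·(0.95)·(5.2e-4) = 4.45e-7
ΔG = RT ln(Q_c/K_c) = (8.314 J mol⁻¹ K⁻¹)(350 K) × ln(4.45e-7/5.8e-6)
   = (2.910 kJ/mol)(-2.568) = -7.47 kJ/mol
ΔG < 0, so the forward reaction is spontaneous (proceeds forward).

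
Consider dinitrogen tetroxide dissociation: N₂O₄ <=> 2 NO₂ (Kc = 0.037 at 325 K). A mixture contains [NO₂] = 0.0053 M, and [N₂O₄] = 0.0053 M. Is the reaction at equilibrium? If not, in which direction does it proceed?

to the right

Qc = [NO₂]² / [N₂O₄] = (0.0053)² / (0.0053) = 0.0053
Qc = 0.0053 < Kc = 0.037, so the forward reaction proceeds.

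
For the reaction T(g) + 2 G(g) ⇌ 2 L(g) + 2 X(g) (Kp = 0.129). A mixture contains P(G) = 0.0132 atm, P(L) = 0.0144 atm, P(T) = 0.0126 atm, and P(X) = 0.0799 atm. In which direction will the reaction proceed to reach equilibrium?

reverse (toward reactants)

Qp = P(L)²·P(X)² / (P(T)·P(G)²) = (0.0144)²·(0.0799)² / ((0.0126)·(0.0132)²) = 0.603
Qp = 0.603 > Kp = 0.129, so the reverse reaction proceeds.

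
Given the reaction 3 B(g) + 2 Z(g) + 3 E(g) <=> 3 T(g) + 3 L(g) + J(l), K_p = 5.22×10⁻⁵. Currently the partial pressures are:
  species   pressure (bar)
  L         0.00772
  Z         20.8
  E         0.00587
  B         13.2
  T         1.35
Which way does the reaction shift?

(J is a pure liquid — omitted from Q_p.)
Q_p = P(T)³·P(L)³ / (P(B)³·P(Z)²·P(E)³) = (1.35)³·(0.00772)³ / ((13.2)³·(20.8)²·(0.00587)³) = 5.62×10⁻⁶
Q_p = 5.62×10⁻⁶ < K_p = 5.22×10⁻⁵, so the forward reaction proceeds.

in the forward direction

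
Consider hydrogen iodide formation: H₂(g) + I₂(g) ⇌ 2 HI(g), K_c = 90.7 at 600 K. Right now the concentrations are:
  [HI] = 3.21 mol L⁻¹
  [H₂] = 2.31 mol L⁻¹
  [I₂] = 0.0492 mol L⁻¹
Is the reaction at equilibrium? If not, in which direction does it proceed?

neither direction; the system is at equilibrium

Q_c = [HI]² / ([H₂]·[I₂]) = (3.21)² / ((2.31)·(0.0492)) = 90.7
Q_c = 90.7 = K_c, so the system is already at equilibrium.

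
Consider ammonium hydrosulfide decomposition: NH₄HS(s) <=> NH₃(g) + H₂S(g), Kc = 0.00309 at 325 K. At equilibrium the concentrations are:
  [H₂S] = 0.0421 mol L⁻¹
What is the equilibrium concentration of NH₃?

[NH₃] = 0.0734 mol L⁻¹

(NH₄HS is a pure solid — omitted from Kc.)
At equilibrium, Kc = [NH₃]·[H₂S] = 0.00309.
([NH₃])·(0.0421) = 0.00309
[NH₃] = 0.0734 mol L⁻¹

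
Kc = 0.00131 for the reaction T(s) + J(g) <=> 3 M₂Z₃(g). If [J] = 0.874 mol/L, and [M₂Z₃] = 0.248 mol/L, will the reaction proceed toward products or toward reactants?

(T is a pure solid — omitted from Qc.)
Qc = [M₂Z₃]³ / [J] = (0.248)³ / (0.874) = 0.0175
Qc = 0.0175 > Kc = 0.00131, so the reverse reaction proceeds.

in the reverse direction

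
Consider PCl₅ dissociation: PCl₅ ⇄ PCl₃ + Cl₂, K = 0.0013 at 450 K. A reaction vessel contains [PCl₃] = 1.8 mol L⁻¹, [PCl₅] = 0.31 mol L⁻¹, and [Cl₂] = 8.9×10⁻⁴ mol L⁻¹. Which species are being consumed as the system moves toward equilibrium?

PCl₃, Cl₂ (products)

Q = [PCl₃]·[Cl₂] / [PCl₅] = (1.8)·(8.9×10⁻⁴) / (0.31) = 0.0052
Q = 0.0052 > K = 0.0013: net reverse reaction.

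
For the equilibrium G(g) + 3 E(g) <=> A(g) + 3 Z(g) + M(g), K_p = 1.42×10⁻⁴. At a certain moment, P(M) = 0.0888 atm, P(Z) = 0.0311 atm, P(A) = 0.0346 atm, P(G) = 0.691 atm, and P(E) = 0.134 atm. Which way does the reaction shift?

Q_p = P(A)·P(Z)³·P(M) / (P(G)·P(E)³) = (0.0346)·(0.0311)³·(0.0888) / ((0.691)·(0.134)³) = 5.56×10⁻⁵
Q_p = 5.56×10⁻⁵ < K_p = 1.42×10⁻⁴, so the forward reaction proceeds.

to the right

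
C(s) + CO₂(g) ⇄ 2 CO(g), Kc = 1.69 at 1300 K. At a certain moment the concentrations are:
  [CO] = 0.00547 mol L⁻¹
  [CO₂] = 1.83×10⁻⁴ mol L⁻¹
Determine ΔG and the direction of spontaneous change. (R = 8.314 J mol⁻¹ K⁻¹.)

ΔG = -25.2 kJ/mol; the forward reaction is spontaneous

(C is a pure solid — omitted from Qc.)
Qc = [CO]² / [CO₂] = (0.00547)² / (1.83×10⁻⁴) = 0.164
ΔG = RT ln(Qc/Kc) = (8.314 J mol⁻¹ K⁻¹)(1300 K) × ln(0.164/1.69)
   = (10.81 kJ/mol)(-2.333) = -25.2 kJ/mol
ΔG < 0, so the forward reaction is spontaneous (proceeds forward).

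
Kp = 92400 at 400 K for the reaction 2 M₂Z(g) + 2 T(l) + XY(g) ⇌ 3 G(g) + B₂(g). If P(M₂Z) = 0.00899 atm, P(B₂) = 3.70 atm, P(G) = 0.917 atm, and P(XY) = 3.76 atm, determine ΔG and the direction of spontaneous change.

(T is a pure liquid — omitted from Qp.)
Qp = P(G)³·P(B₂) / (P(M₂Z)²·P(XY)) = (0.917)³·(3.70) / ((0.00899)²·(3.76)) = 9390
ΔG = RT ln(Qp/Kp) = (8.314 J mol⁻¹ K⁻¹)(400 K) × ln(9390/92400)
   = (3.326 kJ/mol)(-2.286) = -7.60 kJ/mol
ΔG < 0, so the forward reaction is spontaneous (proceeds forward).

ΔG = -7.60 kJ/mol; the forward reaction is spontaneous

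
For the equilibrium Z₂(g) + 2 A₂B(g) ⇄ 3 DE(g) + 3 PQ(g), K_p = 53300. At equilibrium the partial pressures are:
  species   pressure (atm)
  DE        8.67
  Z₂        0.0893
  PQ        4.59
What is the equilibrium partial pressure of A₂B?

P(A₂B) = 3.64 atm

At equilibrium, K_p = P(DE)³·P(PQ)³ / (P(Z₂)·P(A₂B)²) = 53300.
(8.67)³·(4.59)³ / ((0.0893)·(P(A₂B))²) = 53300
P(A₂B)² = 13.2 ⇒ P(A₂B) = 3.64 atm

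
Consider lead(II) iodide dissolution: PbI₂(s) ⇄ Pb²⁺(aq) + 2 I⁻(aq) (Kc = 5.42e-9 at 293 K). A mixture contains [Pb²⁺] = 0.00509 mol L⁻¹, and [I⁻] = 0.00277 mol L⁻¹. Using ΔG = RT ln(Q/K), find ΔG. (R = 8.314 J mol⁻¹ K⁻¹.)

(PbI₂ is a pure solid — omitted from Qc.)
Qc = [Pb²⁺]·[I⁻]² = (0.00509)·(0.00277)² = 3.91e-8
ΔG = RT ln(Qc/Kc) = (8.314 J mol⁻¹ K⁻¹)(293 K) × ln(3.91e-8/5.42e-9)
   = (2.436 kJ/mol)(1.976) = 4.81 kJ/mol
ΔG > 0, so the forward reaction is non-spontaneous (proceeds in reverse).

ΔG = 4.81 kJ/mol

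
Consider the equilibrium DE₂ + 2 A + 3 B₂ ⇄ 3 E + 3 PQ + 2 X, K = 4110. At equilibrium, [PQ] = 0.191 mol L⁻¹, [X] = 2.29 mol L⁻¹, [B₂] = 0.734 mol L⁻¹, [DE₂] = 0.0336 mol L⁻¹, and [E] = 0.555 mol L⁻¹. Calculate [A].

[A] = 0.0107 mol L⁻¹

At equilibrium, K = [E]³·[PQ]³·[X]² / ([DE₂]·[A]²·[B₂]³) = 4110.
(0.555)³·(0.191)³·(2.29)² / ((0.0336)·([A])²·(0.734)³) = 4110
[A]² = 1.14×10⁻⁴ ⇒ [A] = 0.0107 mol L⁻¹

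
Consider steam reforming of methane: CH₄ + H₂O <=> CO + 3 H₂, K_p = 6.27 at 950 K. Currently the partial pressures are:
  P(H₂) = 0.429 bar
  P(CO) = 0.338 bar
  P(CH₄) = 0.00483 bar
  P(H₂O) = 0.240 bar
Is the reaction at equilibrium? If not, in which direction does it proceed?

to the left

Q_p = P(CO)·P(H₂)³ / (P(CH₄)·P(H₂O)) = (0.338)·(0.429)³ / ((0.00483)·(0.240)) = 23.0
Q_p = 23.0 > K_p = 6.27, so the reverse reaction proceeds.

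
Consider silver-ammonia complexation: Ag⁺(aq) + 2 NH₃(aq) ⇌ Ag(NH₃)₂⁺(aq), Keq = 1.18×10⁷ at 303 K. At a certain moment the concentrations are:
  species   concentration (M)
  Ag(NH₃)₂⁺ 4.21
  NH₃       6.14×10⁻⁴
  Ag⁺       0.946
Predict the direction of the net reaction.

Q = [Ag(NH₃)₂⁺] / ([Ag⁺]·[NH₃]²) = (4.21) / ((0.946)·(6.14×10⁻⁴)²) = 1.18×10⁷
Q = 1.18×10⁷ = Keq, so the system is already at equilibrium.

neither direction; the system is at equilibrium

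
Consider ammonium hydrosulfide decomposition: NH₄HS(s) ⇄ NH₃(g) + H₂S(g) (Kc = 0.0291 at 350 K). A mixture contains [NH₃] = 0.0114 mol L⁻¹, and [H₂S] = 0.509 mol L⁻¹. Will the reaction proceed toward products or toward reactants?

to the right

(NH₄HS is a pure solid — omitted from Qc.)
Qc = [NH₃]·[H₂S] = (0.0114)·(0.509) = 0.00580
Qc = 0.00580 < Kc = 0.0291, so the forward reaction proceeds.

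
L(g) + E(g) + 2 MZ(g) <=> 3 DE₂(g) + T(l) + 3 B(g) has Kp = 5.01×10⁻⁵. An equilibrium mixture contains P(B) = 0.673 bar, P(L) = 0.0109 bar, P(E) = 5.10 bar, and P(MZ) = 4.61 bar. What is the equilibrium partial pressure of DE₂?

(T is a pure liquid — omitted from Kp.)
At equilibrium, Kp = P(DE₂)³·P(B)³ / (P(L)·P(E)·P(MZ)²) = 5.01×10⁻⁵.
(P(DE₂))³·(0.673)³ / ((0.0109)·(5.10)·(4.61)²) = 5.01×10⁻⁵
P(DE₂)³ = 1.94×10⁻⁴ ⇒ P(DE₂) = 0.0579 bar

P(DE₂) = 0.0579 bar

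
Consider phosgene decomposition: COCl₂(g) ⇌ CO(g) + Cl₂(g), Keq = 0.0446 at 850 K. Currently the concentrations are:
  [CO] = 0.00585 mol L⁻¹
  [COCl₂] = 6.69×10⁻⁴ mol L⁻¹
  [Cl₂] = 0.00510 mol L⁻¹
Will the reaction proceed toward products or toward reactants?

neither direction; the system is at equilibrium

Q = [CO]·[Cl₂] / [COCl₂] = (0.00585)·(0.00510) / (6.69×10⁻⁴) = 0.0446
Q = 0.0446 = Keq, so the system is already at equilibrium.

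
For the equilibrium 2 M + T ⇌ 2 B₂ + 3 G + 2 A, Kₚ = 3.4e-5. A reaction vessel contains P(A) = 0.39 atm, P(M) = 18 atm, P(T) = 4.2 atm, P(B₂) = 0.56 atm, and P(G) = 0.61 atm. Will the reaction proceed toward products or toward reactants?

forward (toward products)

Qₚ = P(B₂)²·P(G)³·P(A)² / (P(M)²·P(T)) = (0.56)²·(0.61)³·(0.39)² / ((18)²·(4.2)) = 8.0e-6
Qₚ = 8.0e-6 < Kₚ = 3.4e-5, so the forward reaction proceeds.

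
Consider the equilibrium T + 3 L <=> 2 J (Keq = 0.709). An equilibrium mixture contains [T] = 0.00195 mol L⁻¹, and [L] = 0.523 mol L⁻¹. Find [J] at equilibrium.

[J] = 0.0141 mol L⁻¹

At equilibrium, Keq = [J]² / ([T]·[L]³) = 0.709.
([J])² / ((0.00195)·(0.523)³) = 0.709
[J]² = 1.98×10⁻⁴ ⇒ [J] = 0.0141 mol L⁻¹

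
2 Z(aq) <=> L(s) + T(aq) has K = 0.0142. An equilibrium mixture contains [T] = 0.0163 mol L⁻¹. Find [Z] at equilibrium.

(L is a pure solid — omitted from K.)
At equilibrium, K = [T] / [Z]² = 0.0142.
(0.0163) / ([Z])² = 0.0142
[Z]² = 1.15 ⇒ [Z] = 1.07 mol L⁻¹

[Z] = 1.07 mol L⁻¹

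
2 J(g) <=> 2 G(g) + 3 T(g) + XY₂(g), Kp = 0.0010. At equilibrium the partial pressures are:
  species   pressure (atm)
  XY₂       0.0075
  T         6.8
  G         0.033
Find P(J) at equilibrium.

At equilibrium, Kp = P(G)²·P(T)³·P(XY₂) / P(J)² = 0.0010.
(0.033)²·(6.8)³·(0.0075) / (P(J))² = 0.0010
P(J)² = 2.57 ⇒ P(J) = 1.6 atm

P(J) = 1.6 atm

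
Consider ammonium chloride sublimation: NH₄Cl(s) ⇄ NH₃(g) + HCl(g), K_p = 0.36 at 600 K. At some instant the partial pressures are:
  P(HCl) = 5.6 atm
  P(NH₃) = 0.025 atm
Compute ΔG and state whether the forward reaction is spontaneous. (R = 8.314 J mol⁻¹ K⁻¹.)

ΔG = -4.71 kJ/mol; the forward reaction is spontaneous

(NH₄Cl is a pure solid — omitted from Q_p.)
Q_p = P(NH₃)·P(HCl) = (0.025)·(5.6) = 0.140
ΔG = RT ln(Q_p/K_p) = (8.314 J mol⁻¹ K⁻¹)(600 K) × ln(0.140/0.36)
   = (4.988 kJ/mol)(-0.9445) = -4.71 kJ/mol
ΔG < 0, so the forward reaction is spontaneous (proceeds forward).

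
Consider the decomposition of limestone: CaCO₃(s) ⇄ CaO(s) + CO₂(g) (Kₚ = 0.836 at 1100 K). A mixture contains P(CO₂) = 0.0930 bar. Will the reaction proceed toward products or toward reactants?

to the right

(CaCO₃, CaO are pure solids — omitted from Qₚ.)
Qₚ = P(CO₂) = 0.0930
Qₚ = 0.0930 < Kₚ = 0.836, so the forward reaction proceeds.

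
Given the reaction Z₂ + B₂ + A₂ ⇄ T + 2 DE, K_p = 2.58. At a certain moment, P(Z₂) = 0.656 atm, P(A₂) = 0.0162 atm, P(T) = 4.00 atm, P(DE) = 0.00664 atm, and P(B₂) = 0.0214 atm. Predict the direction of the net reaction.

Q_p = P(T)·P(DE)² / (P(Z₂)·P(B₂)·P(A₂)) = (4.00)·(0.00664)² / ((0.656)·(0.0214)·(0.0162)) = 0.775
Q_p = 0.775 < K_p = 2.58, so the forward reaction proceeds.

in the forward direction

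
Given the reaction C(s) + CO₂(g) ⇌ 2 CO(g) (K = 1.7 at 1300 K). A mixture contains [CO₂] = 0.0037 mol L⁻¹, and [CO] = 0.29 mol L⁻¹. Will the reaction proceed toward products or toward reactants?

toward reactants

(C is a pure solid — omitted from Q.)
Q = [CO]² / [CO₂] = (0.29)² / (0.0037) = 23
Q = 23 > K = 1.7, so the reverse reaction proceeds.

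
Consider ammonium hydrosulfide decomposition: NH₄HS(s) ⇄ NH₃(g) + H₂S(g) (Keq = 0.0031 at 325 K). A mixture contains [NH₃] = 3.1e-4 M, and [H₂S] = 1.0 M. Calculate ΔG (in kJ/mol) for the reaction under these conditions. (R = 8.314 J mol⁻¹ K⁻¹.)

ΔG = -6.22 kJ/mol

(NH₄HS is a pure solid — omitted from Q.)
Q = [NH₃]·[H₂S] = (3.1e-4)·(1.0) = 3.10e-4
ΔG = RT ln(Q/Keq) = (8.314 J mol⁻¹ K⁻¹)(325 K) × ln(3.10e-4/0.0031)
   = (2.702 kJ/mol)(-2.303) = -6.22 kJ/mol
ΔG < 0, so the forward reaction is spontaneous (proceeds forward).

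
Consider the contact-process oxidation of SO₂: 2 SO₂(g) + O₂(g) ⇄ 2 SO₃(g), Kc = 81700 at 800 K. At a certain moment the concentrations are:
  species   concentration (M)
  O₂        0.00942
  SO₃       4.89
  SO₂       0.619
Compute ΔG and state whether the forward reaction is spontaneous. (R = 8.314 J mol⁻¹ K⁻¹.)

ΔG = -16.7 kJ/mol; the forward reaction is spontaneous

Qc = [SO₃]² / ([SO₂]²·[O₂]) = (4.89)² / ((0.619)²·(0.00942)) = 6620
ΔG = RT ln(Qc/Kc) = (8.314 J mol⁻¹ K⁻¹)(800 K) × ln(6620/81700)
   = (6.651 kJ/mol)(-2.513) = -16.7 kJ/mol
ΔG < 0, so the forward reaction is spontaneous (proceeds forward).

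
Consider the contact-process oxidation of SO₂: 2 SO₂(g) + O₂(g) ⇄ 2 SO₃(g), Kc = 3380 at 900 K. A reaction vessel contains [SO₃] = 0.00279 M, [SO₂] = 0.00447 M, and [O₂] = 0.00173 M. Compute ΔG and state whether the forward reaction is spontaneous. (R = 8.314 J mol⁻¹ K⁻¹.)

ΔG = -20.3 kJ/mol; the forward reaction is spontaneous

Qc = [SO₃]² / ([SO₂]²·[O₂]) = (0.00279)² / ((0.00447)²·(0.00173)) = 225
ΔG = RT ln(Qc/Kc) = (8.314 J mol⁻¹ K⁻¹)(900 K) × ln(225/3380)
   = (7.483 kJ/mol)(-2.710) = -20.3 kJ/mol
ΔG < 0, so the forward reaction is spontaneous (proceeds forward).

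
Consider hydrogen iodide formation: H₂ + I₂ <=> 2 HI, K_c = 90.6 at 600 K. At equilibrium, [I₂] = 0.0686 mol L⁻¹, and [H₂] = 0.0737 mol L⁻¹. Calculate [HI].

[HI] = 0.677 mol L⁻¹

At equilibrium, K_c = [HI]² / ([H₂]·[I₂]) = 90.6.
([HI])² / ((0.0737)·(0.0686)) = 90.6
[HI]² = 0.458 ⇒ [HI] = 0.677 mol L⁻¹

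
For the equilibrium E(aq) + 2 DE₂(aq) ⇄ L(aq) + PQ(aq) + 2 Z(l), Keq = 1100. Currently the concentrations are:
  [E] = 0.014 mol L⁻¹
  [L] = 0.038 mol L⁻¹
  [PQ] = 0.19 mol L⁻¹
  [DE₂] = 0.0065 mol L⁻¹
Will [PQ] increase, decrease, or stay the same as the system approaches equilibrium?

(Z is a pure liquid — omitted from Q.)
Q = [L]·[PQ] / ([E]·[DE₂]²) = (0.038)·(0.19) / ((0.014)·(0.0065)²) = 12000
Q = 12000 > Keq = 1100: net reverse reaction.
PQ is a product, so it decreases.

decrease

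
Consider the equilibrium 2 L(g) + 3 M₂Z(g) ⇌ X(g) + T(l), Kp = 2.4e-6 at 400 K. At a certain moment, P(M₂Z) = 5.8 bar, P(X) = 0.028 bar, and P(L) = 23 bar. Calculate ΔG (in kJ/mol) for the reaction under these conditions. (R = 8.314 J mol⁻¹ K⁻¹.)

(T is a pure liquid — omitted from Qp.)
Qp = P(X) / (P(L)²·P(M₂Z)³) = (0.028) / ((23)²·(5.8)³) = 2.71e-7
ΔG = RT ln(Qp/Kp) = (8.314 J mol⁻¹ K⁻¹)(400 K) × ln(2.71e-7/2.4e-6)
   = (3.326 kJ/mol)(-2.181) = -7.25 kJ/mol
ΔG < 0, so the forward reaction is spontaneous (proceeds forward).

ΔG = -7.25 kJ/mol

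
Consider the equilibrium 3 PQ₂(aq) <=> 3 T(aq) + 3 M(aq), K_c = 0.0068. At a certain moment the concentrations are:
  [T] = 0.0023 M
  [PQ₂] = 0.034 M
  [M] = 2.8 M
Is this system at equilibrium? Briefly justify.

yes, at equilibrium

Q_c = [T]³·[M]³ / [PQ₂]³ = (0.0023)³·(2.8)³ / (0.034)³ = 0.0068
Q_c = 0.0068 = K_c; the system is at equilibrium.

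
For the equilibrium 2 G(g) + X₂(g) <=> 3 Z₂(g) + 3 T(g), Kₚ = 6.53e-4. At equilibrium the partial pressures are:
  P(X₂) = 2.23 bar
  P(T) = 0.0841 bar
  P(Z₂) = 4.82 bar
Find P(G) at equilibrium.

P(G) = 6.76 bar

At equilibrium, Kₚ = P(Z₂)³·P(T)³ / (P(G)²·P(X₂)) = 6.53e-4.
(4.82)³·(0.0841)³ / ((P(G))²·(2.23)) = 6.53e-4
P(G)² = 45.7 ⇒ P(G) = 6.76 bar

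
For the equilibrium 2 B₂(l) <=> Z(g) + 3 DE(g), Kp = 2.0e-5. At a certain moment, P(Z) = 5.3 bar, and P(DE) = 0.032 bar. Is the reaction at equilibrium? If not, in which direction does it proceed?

toward reactants

(B₂ is a pure liquid — omitted from Qp.)
Qp = P(Z)·P(DE)³ = (5.3)·(0.032)³ = 1.7e-4
Qp = 1.7e-4 > Kp = 2.0e-5, so the reverse reaction proceeds.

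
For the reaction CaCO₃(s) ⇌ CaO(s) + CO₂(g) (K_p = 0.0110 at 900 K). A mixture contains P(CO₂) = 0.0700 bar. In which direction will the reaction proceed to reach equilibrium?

(CaCO₃, CaO are pure solids — omitted from Q_p.)
Q_p = P(CO₂) = 0.0700
Q_p = 0.0700 > K_p = 0.0110, so the reverse reaction proceeds.

reverse (toward reactants)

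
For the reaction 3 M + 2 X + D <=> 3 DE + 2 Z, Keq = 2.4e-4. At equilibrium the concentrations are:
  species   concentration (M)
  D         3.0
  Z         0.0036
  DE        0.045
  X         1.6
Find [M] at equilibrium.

At equilibrium, Keq = [DE]³·[Z]² / ([M]³·[X]²·[D]) = 2.4e-4.
(0.045)³·(0.0036)² / (([M])³·(1.6)²·(3.0)) = 2.4e-4
[M]³ = 6.41e-7 ⇒ [M] = 0.0086 M

[M] = 0.0086 M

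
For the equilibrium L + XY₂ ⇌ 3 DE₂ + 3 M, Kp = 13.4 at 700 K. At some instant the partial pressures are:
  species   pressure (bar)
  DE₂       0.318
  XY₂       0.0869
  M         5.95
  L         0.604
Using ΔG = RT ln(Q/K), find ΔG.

Qp = P(DE₂)³·P(M)³ / (P(L)·P(XY₂)) = (0.318)³·(5.95)³ / ((0.604)·(0.0869)) = 129
ΔG = RT ln(Qp/Kp) = (8.314 J mol⁻¹ K⁻¹)(700 K) × ln(129/13.4)
   = (5.820 kJ/mol)(2.265) = 13.2 kJ/mol
ΔG > 0, so the forward reaction is non-spontaneous (proceeds in reverse).

ΔG = 13.2 kJ/mol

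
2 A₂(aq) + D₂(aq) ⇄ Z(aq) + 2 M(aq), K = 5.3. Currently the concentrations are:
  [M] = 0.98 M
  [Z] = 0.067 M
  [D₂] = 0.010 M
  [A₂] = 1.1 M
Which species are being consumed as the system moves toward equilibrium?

none (at equilibrium)

Q = [Z]·[M]² / ([A₂]²·[D₂]) = (0.067)·(0.98)² / ((1.1)²·(0.010)) = 5.3
Q = 5.3 = K; the system is at equilibrium.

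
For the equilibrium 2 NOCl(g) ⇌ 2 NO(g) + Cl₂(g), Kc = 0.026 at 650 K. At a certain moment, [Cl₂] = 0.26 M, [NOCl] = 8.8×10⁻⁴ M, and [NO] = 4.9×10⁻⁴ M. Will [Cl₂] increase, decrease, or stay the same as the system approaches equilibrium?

Qc = [NO]²·[Cl₂] / [NOCl]² = (4.9×10⁻⁴)²·(0.26) / (8.8×10⁻⁴)² = 0.081
Qc = 0.081 > Kc = 0.026: net reverse reaction.
Cl₂ is a product, so it decreases.

decrease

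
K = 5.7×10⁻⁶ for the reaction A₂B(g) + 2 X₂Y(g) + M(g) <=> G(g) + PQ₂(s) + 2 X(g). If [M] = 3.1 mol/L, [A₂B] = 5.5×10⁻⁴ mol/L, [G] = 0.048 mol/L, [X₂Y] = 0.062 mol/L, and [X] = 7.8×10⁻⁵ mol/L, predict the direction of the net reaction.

in the reverse direction

(PQ₂ is a pure solid — omitted from Q.)
Q = [G]·[X]² / ([A₂B]·[X₂Y]²·[M]) = (0.048)·(7.8×10⁻⁵)² / ((5.5×10⁻⁴)·(0.062)²·(3.1)) = 4.5×10⁻⁵
Q = 4.5×10⁻⁵ > K = 5.7×10⁻⁶, so the reverse reaction proceeds.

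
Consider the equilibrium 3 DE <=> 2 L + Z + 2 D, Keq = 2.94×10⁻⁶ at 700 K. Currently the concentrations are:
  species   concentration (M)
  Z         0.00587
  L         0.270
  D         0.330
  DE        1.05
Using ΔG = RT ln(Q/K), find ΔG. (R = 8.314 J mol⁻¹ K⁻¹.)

Q = [L]²·[Z]·[D]² / [DE]³ = (0.270)²·(0.00587)·(0.330)² / (1.05)³ = 4.03×10⁻⁵
ΔG = RT ln(Q/Keq) = (8.314 J mol⁻¹ K⁻¹)(700 K) × ln(4.03×10⁻⁵/2.94×10⁻⁶)
   = (5.820 kJ/mol)(2.618) = 15.2 kJ/mol
ΔG > 0, so the forward reaction is non-spontaneous (proceeds in reverse).

ΔG = 15.2 kJ/mol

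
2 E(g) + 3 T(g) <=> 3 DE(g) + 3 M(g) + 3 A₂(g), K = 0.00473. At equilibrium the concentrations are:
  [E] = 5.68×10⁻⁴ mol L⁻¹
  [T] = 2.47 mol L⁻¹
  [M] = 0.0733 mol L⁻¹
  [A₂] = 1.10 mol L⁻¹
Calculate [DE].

[DE] = 0.0353 mol L⁻¹

At equilibrium, K = [DE]³·[M]³·[A₂]³ / ([E]²·[T]³) = 0.00473.
([DE])³·(0.0733)³·(1.10)³ / ((5.68×10⁻⁴)²·(2.47)³) = 0.00473
[DE]³ = 4.39×10⁻⁵ ⇒ [DE] = 0.0353 mol L⁻¹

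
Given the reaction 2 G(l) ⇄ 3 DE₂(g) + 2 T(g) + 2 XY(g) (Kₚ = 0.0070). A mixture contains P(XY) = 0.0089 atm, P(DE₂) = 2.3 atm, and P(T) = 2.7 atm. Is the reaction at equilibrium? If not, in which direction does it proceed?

no net change (already at equilibrium)

(G is a pure liquid — omitted from Qₚ.)
Qₚ = P(DE₂)³·P(T)²·P(XY)² = (2.3)³·(2.7)²·(0.0089)² = 0.0070
Qₚ = 0.0070 = Kₚ, so the system is already at equilibrium.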